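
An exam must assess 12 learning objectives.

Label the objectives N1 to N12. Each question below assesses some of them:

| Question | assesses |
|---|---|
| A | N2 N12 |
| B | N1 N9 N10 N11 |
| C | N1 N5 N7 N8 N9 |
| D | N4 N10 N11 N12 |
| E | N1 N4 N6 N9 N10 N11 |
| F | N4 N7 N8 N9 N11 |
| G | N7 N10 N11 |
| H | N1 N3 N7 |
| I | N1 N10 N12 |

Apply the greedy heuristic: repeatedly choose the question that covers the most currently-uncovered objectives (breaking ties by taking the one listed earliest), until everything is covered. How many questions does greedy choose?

Greedy: pick E (covers 6 new) → pick C (covers 3 new) → pick A (covers 2 new) → pick H (covers 1 new). Total picks: 4.

4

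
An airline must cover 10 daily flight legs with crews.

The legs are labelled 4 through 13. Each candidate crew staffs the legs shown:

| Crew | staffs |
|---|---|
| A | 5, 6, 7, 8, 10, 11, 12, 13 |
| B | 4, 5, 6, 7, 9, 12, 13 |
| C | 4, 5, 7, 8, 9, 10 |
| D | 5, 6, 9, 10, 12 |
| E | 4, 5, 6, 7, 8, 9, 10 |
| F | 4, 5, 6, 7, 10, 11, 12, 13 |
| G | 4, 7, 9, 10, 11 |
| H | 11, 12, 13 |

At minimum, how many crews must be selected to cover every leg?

2

Take {C, F}. Their union is {4, 5, 6, 7, 8, 9, 10, 11, 12, 13}, which is all 10 legs.
No single crew has all 10 legs (the largest, A, has 8), so 2 is optimal.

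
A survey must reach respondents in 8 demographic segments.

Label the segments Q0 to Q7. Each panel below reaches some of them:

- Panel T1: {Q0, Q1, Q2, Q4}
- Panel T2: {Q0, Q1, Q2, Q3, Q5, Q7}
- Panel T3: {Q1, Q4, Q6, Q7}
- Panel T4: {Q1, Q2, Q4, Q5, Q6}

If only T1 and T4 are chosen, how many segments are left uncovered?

Union of T1, T4 = {Q0, Q1, Q2, Q4, Q5, Q6}.
Not covered: Q3, Q7 — 2 segments.

2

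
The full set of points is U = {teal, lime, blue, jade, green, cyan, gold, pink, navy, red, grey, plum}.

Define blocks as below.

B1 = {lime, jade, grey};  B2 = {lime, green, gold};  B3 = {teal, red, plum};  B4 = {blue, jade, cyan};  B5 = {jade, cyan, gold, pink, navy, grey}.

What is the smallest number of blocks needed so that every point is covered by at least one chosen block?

Take {B2, B3, B4, B5}. Their union is {teal, lime, blue, jade, green, cyan, gold, pink, navy, red, grey, plum}, which is all 12 points.
Only B4 contains blue, so B4 is forced; the remaining 9 points need at least 3 more blocks (each remaining block adds at most 4) — so at least 4 blocks are needed, and 4 is optimal.

4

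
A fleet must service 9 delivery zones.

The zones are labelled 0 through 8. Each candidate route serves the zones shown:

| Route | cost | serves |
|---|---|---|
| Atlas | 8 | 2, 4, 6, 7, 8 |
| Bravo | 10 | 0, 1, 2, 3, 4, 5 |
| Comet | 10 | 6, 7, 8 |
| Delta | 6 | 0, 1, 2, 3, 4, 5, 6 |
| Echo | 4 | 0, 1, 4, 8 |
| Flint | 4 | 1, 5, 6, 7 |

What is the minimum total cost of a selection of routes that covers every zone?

14

Delta, Echo, Flint together cover every zone (Delta ∪ Echo ∪ Flint = {0, 1, 2, 3, 4, 5, 6, 7, 8}); total cost 6 + 4 + 4 = 14.
No covering selection has total cost below 14.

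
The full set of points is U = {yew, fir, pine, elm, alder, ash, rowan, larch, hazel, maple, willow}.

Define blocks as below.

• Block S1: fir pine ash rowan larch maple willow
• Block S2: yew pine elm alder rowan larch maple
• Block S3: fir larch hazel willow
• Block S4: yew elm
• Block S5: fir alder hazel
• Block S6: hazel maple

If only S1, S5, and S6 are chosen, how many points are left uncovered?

2

Union of S1, S5, S6 = {fir, pine, alder, ash, rowan, larch, hazel, maple, willow}.
Not covered: yew, elm — 2 points.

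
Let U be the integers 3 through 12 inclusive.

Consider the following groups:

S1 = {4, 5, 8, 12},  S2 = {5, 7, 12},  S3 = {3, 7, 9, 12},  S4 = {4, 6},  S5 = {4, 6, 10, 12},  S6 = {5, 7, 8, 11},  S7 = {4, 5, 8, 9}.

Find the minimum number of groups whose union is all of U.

S3, S5, and S6 cover everything between them: the union {3, 4, 5, 6, 7, 8, 9, 10, 11, 12} is all of U.
Each group has at most 4 items, and 2·4 = 8 < 10 — so at least 3 groups are needed, and 3 is optimal.

3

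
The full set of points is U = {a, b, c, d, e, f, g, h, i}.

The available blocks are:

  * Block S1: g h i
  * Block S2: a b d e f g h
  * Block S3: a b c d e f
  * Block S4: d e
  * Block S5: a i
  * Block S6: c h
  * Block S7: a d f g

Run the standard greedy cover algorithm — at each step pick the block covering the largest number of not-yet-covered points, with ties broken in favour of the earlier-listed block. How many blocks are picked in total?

Greedy: pick S2 (covers 7 new) → pick S1 (covers 1 new) → pick S3 (covers 1 new). Total picks: 3.
(The true minimum cover uses only 2 blocks, so greedy is not optimal here.)

3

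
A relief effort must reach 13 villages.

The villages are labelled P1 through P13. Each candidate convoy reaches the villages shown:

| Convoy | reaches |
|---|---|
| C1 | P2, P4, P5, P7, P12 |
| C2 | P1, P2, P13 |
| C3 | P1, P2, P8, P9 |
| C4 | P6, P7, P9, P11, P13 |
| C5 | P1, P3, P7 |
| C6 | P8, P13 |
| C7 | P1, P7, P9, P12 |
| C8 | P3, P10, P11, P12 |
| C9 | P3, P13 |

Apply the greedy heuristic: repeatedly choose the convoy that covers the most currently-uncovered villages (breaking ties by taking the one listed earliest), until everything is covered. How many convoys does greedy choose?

Greedy: pick C1 (covers 5 new) → pick C4 (covers 4 new) → pick C3 (covers 2 new) → pick C8 (covers 2 new). Total picks: 4.

4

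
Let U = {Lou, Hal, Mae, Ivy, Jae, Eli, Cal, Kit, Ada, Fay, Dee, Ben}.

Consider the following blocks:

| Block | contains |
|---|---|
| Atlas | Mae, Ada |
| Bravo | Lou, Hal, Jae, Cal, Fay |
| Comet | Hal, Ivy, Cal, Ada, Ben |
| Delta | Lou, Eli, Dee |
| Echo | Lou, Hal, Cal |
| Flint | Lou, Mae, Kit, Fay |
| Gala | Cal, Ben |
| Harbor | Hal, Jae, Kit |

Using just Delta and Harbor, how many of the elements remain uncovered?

6

Union of Delta, Harbor = {Lou, Hal, Jae, Eli, Kit, Dee}.
Not covered: Mae, Ivy, Cal, Ada, Fay, Ben — 6 elements.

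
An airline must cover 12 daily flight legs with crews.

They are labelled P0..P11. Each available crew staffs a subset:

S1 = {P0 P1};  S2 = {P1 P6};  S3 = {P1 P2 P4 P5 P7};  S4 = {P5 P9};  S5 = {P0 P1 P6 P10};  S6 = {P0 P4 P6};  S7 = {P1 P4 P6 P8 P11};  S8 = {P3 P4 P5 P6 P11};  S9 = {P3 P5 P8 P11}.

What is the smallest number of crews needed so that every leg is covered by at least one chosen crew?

S3 and S4 and S5 and S9 together: S3 ∪ S4 ∪ S5 ∪ S9 = {P0, P1, P2, P3, P4, P5, P6, P7, P8, P9, P10, P11} — every leg is covered.
Only S3 contains P2, so S3 is forced; the remaining 7 legs need at least 3 more crews (each remaining crew adds at most 3) — so at least 4 crews are needed, and 4 is optimal.

4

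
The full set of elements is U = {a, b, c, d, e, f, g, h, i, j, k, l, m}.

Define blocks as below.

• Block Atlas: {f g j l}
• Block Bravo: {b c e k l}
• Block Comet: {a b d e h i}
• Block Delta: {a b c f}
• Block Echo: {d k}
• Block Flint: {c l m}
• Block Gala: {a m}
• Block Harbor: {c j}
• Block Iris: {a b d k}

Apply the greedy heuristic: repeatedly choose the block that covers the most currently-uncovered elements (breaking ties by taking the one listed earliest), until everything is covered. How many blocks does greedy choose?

4

Greedy: pick Comet (covers 6 new) → pick Atlas (covers 4 new) → pick Bravo (covers 2 new) → pick Flint (covers 1 new). Total picks: 4.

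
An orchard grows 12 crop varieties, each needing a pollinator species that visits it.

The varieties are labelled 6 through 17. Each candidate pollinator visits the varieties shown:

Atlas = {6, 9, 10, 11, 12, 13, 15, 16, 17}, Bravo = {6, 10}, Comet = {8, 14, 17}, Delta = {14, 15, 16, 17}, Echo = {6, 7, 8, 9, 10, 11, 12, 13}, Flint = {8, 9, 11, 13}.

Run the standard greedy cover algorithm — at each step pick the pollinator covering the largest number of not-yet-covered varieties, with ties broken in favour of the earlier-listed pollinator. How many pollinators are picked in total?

Greedy: pick Atlas (covers 9 new) → pick Comet (covers 2 new) → pick Echo (covers 1 new). Total picks: 3.
(The true minimum cover uses only 2 pollinators, so greedy is not optimal here.)

3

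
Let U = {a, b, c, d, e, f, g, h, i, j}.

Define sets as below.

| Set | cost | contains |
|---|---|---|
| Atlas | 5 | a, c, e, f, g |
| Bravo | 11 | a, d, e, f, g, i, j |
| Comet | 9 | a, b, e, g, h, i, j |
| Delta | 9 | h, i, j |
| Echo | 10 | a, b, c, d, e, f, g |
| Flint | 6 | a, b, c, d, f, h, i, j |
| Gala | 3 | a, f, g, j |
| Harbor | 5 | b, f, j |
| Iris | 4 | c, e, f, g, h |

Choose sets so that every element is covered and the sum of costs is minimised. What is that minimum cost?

Flint, Iris together cover every element (Flint ∪ Iris = {a, b, c, d, e, f, g, h, i, j}); total cost 6 + 4 = 10.
No covering selection has total cost below 10.

10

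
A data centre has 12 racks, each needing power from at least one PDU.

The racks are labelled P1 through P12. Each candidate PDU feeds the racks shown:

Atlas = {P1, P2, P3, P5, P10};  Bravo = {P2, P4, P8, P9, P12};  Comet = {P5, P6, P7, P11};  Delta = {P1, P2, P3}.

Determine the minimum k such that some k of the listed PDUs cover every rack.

Atlas and Bravo and Comet together: Atlas ∪ Bravo ∪ Comet = {P1, P2, P3, P4, P5, P6, P7, P8, P9, P10, P11, P12} — every rack is covered.
Each PDU has at most 5 racks, and 2·5 = 10 < 12 — so at least 3 PDUs are needed, and 3 is optimal.

3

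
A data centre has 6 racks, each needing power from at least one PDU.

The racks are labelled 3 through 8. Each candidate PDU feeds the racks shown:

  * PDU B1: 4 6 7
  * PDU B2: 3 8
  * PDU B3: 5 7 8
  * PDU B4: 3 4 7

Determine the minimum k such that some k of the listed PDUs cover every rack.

Take {B1, B2, B3}. Their union is {3, 4, 5, 6, 7, 8}, which is all 6 racks.
Only B3 contains 5, so B3 is forced; the remaining 3 racks need at least 2 more PDUs (each remaining PDU adds at most 2) — so at least 3 PDUs are needed, and 3 is optimal.

3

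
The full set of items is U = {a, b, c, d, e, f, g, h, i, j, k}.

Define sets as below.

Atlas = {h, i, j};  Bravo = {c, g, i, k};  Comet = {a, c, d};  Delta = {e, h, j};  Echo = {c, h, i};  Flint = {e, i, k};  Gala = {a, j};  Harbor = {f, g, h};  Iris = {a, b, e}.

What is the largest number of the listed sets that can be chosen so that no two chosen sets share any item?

Comet, Flint, Harbor are pairwise disjoint (Comet={a,c,d}; Flint={e,i,k}; Harbor={f,g,h}).
Every remaining set overlaps one of these, and no 4 of the listed sets are pairwise disjoint, so 3 is the maximum.

3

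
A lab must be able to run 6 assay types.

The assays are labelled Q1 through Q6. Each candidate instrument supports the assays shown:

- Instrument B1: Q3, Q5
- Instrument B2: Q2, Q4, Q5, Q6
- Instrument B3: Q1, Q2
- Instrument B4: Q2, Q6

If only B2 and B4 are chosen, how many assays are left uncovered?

2

Union of B2, B4 = {Q2, Q4, Q5, Q6}.
Not covered: Q1, Q3 — 2 assays.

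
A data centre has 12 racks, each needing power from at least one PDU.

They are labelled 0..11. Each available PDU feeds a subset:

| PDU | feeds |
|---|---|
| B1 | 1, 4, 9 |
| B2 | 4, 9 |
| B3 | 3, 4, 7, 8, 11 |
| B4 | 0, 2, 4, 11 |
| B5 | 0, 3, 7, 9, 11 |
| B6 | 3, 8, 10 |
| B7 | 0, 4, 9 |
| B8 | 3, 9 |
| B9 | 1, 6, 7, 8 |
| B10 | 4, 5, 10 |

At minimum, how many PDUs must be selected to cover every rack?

Take {B4, B8, B9, B10}. Their union is {0, 1, 2, 3, 4, 5, 6, 7, 8, 9, 10, 11}, which is all 12 racks.
No 3 of the 10 PDUs cover everything (all 120 combinations miss at least one rack), so 4 is optimal.

4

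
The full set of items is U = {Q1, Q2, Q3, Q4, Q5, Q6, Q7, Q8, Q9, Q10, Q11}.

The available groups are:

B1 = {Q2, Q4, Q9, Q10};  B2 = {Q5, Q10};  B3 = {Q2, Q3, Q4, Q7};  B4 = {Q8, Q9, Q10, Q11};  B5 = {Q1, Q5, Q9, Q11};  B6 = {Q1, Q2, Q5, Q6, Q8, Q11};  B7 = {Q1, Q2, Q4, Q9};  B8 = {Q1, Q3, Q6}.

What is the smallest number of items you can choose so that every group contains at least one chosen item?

Take H = {Q1, Q2, Q10}. Each listed group contains at least one of these, so H is a hitting set of size 3.
No choice of 2 items meets every group, so 3 is the minimum.

3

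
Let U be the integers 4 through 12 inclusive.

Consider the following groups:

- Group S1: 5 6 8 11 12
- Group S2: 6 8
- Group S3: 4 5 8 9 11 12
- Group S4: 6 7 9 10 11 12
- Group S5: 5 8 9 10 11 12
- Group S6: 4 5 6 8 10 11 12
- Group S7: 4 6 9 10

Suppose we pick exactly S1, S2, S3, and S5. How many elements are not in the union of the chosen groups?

1

Union of S1, S2, S3, S5 = {4, 5, 6, 8, 9, 10, 11, 12}.
Not covered: 7 — 1 element.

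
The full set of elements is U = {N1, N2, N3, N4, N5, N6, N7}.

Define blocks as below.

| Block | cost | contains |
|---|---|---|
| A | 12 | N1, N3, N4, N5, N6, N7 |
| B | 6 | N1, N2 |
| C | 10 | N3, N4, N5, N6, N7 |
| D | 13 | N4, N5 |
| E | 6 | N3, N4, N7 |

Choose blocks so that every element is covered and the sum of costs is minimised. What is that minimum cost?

16

B, C together cover every element (B ∪ C = {N1, N2, N3, N4, N5, N6, N7}); total cost 6 + 10 = 16.
The greedy pick A, B costs 18; no covering selection beats 16.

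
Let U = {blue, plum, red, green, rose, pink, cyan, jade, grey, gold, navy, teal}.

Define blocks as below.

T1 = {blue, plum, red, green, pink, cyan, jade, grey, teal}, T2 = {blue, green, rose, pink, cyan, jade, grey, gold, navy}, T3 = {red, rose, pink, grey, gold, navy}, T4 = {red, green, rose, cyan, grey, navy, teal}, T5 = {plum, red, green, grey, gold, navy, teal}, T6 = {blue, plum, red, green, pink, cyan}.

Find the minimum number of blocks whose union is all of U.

2

T1 and T2 cover everything between them: the union {blue, plum, red, green, rose, pink, cyan, jade, grey, gold, navy, teal} is all of U.
No single block has all 12 elements (the largest, T1, has 9), so 2 is optimal.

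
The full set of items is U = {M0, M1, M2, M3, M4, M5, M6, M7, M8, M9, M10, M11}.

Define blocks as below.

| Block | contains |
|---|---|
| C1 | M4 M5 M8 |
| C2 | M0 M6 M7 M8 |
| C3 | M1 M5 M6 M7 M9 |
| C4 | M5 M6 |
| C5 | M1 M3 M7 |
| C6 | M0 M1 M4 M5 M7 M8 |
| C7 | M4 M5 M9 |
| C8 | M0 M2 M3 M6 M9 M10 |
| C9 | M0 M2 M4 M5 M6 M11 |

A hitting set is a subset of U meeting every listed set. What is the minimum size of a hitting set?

3

H = {M0, M3, M5} meets every block (each contains at least one member of H), and |H| = 3.
No choice of 2 items meets every block, so 3 is the minimum.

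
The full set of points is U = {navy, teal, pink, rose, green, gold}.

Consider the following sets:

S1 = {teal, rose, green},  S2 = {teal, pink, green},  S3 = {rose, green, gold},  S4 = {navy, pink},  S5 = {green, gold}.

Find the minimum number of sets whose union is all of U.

Take {S2, S3, S4}. Their union is {navy, teal, pink, rose, green, gold}, which is all 6 points.
Only S4 contains navy, so S4 is forced; the remaining 4 points need at least 2 more sets (each remaining set adds at most 3) — so at least 3 sets are needed, and 3 is optimal.

3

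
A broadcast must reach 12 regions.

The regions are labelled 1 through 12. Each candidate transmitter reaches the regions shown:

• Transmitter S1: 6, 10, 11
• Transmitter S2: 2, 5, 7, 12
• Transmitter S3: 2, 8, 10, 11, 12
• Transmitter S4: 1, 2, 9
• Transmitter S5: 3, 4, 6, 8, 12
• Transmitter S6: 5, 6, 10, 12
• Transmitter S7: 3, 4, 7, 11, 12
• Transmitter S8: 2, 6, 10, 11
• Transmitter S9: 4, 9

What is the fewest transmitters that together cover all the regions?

S2 and S4 and S5 and S8 together: S2 ∪ S4 ∪ S5 ∪ S8 = {1, 2, 3, 4, 5, 6, 7, 8, 9, 10, 11, 12} — every region is covered.
No 3 of the 9 transmitters cover everything (all 84 combinations miss at least one region), so 4 is optimal.

4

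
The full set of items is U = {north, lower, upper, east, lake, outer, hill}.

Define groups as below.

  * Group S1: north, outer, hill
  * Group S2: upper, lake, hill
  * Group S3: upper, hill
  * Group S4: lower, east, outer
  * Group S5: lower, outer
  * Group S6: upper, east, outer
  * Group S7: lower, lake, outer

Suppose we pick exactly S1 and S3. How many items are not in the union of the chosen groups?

3

Union of S1, S3 = {north, upper, outer, hill}.
Not covered: lower, east, lake — 3 items.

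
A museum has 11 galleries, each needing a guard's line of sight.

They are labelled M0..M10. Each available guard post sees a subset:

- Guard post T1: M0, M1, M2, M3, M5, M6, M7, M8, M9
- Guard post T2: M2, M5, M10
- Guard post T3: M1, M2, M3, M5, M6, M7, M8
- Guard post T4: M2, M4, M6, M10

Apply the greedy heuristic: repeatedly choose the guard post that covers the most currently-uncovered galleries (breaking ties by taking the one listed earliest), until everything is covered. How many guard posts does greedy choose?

2

Greedy: pick T1 (covers 9 new) → pick T4 (covers 2 new). Total picks: 2.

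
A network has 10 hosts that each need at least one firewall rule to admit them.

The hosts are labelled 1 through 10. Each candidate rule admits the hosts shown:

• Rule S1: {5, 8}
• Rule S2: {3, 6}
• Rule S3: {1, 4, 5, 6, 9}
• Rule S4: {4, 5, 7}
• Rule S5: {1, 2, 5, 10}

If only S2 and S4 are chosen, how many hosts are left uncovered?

5

Union of S2, S4 = {3, 4, 5, 6, 7}.
Not covered: 1, 2, 8, 9, 10 — 5 hosts.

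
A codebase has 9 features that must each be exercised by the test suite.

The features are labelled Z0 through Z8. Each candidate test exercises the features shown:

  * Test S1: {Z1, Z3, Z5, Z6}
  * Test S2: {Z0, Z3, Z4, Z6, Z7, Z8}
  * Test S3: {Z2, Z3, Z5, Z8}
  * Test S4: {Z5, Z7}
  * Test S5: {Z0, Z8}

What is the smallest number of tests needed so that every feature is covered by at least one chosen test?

Take {S1, S2, S3}. Their union is {Z0, Z1, Z2, Z3, Z4, Z5, Z6, Z7, Z8}, which is all 9 features.
Only S1 contains Z1, so S1 is forced; the remaining 5 features need at least 2 more tests (each remaining test adds at most 4) — so at least 3 tests are needed, and 3 is optimal.

3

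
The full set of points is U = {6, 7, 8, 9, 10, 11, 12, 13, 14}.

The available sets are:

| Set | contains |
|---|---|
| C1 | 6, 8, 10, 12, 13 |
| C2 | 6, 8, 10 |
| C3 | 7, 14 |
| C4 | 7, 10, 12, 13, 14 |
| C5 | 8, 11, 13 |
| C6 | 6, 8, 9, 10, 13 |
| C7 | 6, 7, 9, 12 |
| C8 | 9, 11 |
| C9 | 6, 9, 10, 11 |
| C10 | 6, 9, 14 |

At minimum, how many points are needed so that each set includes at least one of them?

3

The 3 points {6, 11, 14} hit every set.
The sets C1, C3, C8 are pairwise disjoint, so any hitting set needs a separate point for each — at least 3. Hence 3 is optimal.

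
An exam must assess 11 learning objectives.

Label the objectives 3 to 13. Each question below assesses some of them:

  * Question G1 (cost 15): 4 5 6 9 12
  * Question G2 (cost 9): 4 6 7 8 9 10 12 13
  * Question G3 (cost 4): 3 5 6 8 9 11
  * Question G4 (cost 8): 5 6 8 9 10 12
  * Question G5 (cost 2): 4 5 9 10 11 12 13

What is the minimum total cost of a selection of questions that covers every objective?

G2, G3 together cover every objective (G2 ∪ G3 = {3, 4, 5, 6, 7, 8, 9, 10, 11, 12, 13}); total cost 9 + 4 = 13.
The greedy pick G5, G3, G2 costs 15; no covering selection beats 13.

13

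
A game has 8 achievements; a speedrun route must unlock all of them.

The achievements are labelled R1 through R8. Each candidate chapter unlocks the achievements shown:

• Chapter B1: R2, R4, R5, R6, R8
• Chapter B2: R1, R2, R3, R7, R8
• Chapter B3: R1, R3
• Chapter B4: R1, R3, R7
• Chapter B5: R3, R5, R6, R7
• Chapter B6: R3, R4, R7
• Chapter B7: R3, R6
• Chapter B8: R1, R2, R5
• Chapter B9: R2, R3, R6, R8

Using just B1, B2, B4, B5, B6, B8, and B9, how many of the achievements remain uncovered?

0

Union of B1, B2, B4, B5, B6, B8, B9 = {R1, R2, R3, R4, R5, R6, R7, R8} — that's every achievement, so 0 are uncovered.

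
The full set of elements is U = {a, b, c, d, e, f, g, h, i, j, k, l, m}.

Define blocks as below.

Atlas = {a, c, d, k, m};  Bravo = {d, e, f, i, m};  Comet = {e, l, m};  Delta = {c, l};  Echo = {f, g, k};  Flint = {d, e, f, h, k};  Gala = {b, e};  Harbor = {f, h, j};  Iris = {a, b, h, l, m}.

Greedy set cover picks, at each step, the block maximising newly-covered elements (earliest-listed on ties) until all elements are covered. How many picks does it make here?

5

Greedy: pick Atlas (covers 5 new) → pick Bravo (covers 3 new) → pick Iris (covers 3 new) → pick Echo (covers 1 new) → pick Harbor (covers 1 new). Total picks: 5.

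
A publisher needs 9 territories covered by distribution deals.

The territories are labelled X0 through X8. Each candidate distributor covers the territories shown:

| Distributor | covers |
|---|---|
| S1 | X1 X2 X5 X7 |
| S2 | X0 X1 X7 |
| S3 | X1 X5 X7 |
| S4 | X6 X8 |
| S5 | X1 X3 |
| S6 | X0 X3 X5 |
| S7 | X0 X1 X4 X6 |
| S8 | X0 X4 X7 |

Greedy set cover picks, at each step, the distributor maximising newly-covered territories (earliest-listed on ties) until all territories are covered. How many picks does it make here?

Greedy: pick S1 (covers 4 new) → pick S7 (covers 3 new) → pick S4 (covers 1 new) → pick S5 (covers 1 new). Total picks: 4.

4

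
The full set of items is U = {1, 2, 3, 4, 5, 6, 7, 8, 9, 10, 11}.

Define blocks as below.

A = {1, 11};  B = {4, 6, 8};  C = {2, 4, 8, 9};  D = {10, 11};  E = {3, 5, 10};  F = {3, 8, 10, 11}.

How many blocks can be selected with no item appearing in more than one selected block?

3

A, C, E are pairwise disjoint (A={1,11}; C={2,4,8,9}; E={3,5,10}).
Every remaining block overlaps one of these, and no 4 of the listed blocks are pairwise disjoint, so 3 is the maximum.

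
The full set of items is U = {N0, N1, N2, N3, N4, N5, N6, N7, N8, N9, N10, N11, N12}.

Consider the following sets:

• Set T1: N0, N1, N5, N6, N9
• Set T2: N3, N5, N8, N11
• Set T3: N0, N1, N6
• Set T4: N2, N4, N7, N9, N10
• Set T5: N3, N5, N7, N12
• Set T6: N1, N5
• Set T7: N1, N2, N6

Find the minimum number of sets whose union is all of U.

T2 and T3 and T4 and T5 together: T2 ∪ T3 ∪ T4 ∪ T5 = {N0, N1, N2, N3, N4, N5, N6, N7, N8, N9, N10, N11, N12} — every item is covered.
Only T5 contains N12, so T5 is forced; the remaining 9 items need at least 3 more sets (each remaining set adds at most 4) — so at least 4 sets are needed, and 4 is optimal.

4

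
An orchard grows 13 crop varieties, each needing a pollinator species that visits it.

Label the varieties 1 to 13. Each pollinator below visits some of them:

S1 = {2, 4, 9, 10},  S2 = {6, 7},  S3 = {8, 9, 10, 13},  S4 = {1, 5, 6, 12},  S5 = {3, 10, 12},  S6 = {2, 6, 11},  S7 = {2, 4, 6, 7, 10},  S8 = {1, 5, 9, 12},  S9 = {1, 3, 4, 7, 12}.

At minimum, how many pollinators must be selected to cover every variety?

S3 and S6 and S8 and S9 together: S3 ∪ S6 ∪ S8 ∪ S9 = {1, 2, 3, 4, 5, 6, 7, 8, 9, 10, 11, 12, 13} — every variety is covered.
No 3 of the 9 pollinators cover everything (all 84 combinations miss at least one variety), so 4 is optimal.

4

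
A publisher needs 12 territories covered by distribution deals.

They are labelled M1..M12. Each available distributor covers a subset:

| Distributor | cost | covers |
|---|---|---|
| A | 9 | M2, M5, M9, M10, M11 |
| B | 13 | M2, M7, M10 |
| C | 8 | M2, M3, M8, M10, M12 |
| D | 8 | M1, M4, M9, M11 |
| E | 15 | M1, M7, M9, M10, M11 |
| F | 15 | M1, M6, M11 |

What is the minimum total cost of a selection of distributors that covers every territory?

A, B, C, D, F together cover every territory (A ∪ B ∪ C ∪ D ∪ F = {M1, M2, M3, M4, M5, M6, M7, M8, M9, M10, M11, M12}); total cost 9 + 13 + 8 + 8 + 15 = 53.
No covering selection has total cost below 53.

53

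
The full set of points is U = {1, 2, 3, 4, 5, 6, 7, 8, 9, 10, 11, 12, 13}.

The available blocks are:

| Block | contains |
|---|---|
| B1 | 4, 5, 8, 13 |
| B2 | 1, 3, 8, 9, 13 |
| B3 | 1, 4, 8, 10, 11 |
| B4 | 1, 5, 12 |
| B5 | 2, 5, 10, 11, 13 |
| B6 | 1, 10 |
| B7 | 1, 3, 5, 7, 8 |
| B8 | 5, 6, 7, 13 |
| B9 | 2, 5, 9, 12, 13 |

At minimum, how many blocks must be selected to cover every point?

4

Take {B3, B7, B8, B9}. Their union is {1, 2, 3, 4, 5, 6, 7, 8, 9, 10, 11, 12, 13}, which is all 13 points.
No 3 of the 9 blocks cover everything (all 84 combinations miss at least one point), so 4 is optimal.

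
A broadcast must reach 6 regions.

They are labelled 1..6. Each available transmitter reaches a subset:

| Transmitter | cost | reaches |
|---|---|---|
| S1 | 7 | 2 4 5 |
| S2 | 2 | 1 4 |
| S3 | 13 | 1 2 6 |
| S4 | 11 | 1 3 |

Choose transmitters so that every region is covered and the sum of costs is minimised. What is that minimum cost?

31

S1, S3, S4 together cover every region (S1 ∪ S3 ∪ S4 = {1, 2, 3, 4, 5, 6}); total cost 7 + 13 + 11 = 31.
The greedy pick S2, S1, S4, S3 costs 33; no covering selection beats 31.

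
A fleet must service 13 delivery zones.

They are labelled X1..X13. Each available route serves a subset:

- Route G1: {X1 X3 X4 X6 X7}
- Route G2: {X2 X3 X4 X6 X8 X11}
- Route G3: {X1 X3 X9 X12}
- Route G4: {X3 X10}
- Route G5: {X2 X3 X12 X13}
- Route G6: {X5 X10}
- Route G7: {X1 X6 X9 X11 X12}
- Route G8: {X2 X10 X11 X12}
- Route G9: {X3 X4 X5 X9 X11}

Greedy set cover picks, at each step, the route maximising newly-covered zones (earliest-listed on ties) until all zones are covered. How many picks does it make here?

Greedy: pick G2 (covers 6 new) → pick G3 (covers 3 new) → pick G6 (covers 2 new) → pick G1 (covers 1 new) → pick G5 (covers 1 new). Total picks: 5.

5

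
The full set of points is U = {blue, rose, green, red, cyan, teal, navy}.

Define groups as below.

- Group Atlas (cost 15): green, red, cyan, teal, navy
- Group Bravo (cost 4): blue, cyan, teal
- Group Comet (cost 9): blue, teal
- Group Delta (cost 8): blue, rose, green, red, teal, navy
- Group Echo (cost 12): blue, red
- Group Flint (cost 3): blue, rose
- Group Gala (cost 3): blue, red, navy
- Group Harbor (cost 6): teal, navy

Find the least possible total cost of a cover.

12

Bravo, Delta together cover every point (Bravo ∪ Delta = {blue, rose, green, red, cyan, teal, navy}); total cost 4 + 8 = 12.
The greedy pick Gala, Bravo, Flint, Delta costs 18; no covering selection beats 12.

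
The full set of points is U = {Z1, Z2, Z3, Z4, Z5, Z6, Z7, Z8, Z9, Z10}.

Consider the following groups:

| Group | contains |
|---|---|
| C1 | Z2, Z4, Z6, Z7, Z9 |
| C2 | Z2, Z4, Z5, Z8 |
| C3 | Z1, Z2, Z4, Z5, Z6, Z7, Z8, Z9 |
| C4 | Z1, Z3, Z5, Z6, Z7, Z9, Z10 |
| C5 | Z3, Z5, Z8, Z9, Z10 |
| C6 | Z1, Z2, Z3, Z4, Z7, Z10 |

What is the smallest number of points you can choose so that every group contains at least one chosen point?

2

H = {Z5, Z7} meets every group (each contains at least one member of H), and |H| = 2.
No single point lies in every group, so at least 2 are needed and 2 is optimal.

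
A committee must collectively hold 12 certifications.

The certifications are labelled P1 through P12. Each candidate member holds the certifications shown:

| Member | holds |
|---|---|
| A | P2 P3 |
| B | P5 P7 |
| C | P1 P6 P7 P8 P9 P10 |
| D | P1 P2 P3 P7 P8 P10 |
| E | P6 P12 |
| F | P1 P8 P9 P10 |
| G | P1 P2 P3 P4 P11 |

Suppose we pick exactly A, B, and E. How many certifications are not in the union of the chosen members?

Union of A, B, E = {P2, P3, P5, P6, P7, P12}.
Not covered: P1, P4, P8, P9, P10, P11 — 6 certifications.

6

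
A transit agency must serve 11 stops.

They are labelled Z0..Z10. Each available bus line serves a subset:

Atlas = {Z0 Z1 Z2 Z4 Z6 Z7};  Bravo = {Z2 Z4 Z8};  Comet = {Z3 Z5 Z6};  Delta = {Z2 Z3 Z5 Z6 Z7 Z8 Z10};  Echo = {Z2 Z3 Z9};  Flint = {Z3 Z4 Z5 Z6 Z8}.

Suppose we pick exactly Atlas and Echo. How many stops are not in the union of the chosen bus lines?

Union of Atlas, Echo = {Z0, Z1, Z2, Z3, Z4, Z6, Z7, Z9}.
Not covered: Z5, Z8, Z10 — 3 stops.

3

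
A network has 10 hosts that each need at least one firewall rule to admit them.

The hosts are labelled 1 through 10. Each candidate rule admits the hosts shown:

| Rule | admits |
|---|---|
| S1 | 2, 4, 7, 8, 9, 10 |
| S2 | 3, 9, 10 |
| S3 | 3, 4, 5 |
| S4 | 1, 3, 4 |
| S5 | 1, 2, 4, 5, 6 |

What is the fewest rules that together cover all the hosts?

Take {S1, S3, S5}. Their union is {1, 2, 3, 4, 5, 6, 7, 8, 9, 10}, which is all 10 hosts.
Only S5 contains 6, so S5 is forced; the remaining 5 hosts need at least 2 more rules (each remaining rule adds at most 4) — so at least 3 rules are needed, and 3 is optimal.

3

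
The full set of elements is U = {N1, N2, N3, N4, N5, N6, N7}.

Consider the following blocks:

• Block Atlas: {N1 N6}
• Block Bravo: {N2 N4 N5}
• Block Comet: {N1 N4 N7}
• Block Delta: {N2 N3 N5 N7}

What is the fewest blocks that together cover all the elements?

3

Atlas, Comet, and Delta cover everything between them: the union {N1, N2, N3, N4, N5, N6, N7} is all of U.
Only Delta contains N3, so Delta is forced; the remaining 3 elements need at least 2 more blocks (each remaining block adds at most 2) — so at least 3 blocks are needed, and 3 is optimal.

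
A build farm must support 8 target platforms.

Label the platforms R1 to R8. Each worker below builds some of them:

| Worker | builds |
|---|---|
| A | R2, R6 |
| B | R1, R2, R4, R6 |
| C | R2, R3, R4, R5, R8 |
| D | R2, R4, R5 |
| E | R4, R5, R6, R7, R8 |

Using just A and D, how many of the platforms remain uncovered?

4

Union of A, D = {R2, R4, R5, R6}.
Not covered: R1, R3, R7, R8 — 4 platforms.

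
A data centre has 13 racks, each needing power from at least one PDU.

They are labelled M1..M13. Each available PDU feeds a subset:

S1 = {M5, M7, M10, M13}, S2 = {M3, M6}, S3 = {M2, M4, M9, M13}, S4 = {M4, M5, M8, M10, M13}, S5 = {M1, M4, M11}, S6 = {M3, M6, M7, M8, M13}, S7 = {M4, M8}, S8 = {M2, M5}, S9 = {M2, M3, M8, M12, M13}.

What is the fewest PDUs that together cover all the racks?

Take {S3, S4, S5, S6, S9}. Their union is {M1, M2, M3, M4, M5, M6, M7, M8, M9, M10, M11, M12, M13}, which is all 13 racks.
No 4 of the 9 PDUs cover everything (all 126 combinations miss at least one rack), so 5 is optimal.

5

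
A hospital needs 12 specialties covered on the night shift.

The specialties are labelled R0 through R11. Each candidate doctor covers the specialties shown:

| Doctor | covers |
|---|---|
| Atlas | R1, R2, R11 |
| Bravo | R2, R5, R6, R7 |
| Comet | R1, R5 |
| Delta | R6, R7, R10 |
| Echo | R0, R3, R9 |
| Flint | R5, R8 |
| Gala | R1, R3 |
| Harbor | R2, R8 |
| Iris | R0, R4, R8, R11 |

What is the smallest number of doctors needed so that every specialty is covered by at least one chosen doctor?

Take {Comet, Delta, Echo, Harbor, Iris}. Their union is {R0, R1, R2, R3, R4, R5, R6, R7, R8, R9, R10, R11}, which is all 12 specialties.
No 4 of the 9 doctors cover everything (all 126 combinations miss at least one specialty), so 5 is optimal.

5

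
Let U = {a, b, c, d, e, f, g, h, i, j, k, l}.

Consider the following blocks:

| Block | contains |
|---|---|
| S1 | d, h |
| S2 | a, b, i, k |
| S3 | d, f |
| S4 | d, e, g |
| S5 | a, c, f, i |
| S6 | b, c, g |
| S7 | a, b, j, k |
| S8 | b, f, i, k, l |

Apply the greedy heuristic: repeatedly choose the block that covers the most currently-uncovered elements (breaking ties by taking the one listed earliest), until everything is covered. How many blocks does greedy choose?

Greedy: pick S8 (covers 5 new) → pick S4 (covers 3 new) → pick S5 (covers 2 new) → pick S1 (covers 1 new) → pick S7 (covers 1 new). Total picks: 5.

5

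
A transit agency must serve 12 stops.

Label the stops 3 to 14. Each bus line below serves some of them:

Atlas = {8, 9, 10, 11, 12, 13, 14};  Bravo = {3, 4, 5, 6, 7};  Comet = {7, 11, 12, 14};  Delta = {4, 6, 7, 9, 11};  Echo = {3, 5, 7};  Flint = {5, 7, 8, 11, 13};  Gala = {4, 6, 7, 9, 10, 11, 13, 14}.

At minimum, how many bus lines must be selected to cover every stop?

2

Atlas and Bravo together: Atlas ∪ Bravo = {3, 4, 5, 6, 7, 8, 9, 10, 11, 12, 13, 14} — every stop is covered.
No single bus line has all 12 stops (the largest, Gala, has 8), so 2 is optimal.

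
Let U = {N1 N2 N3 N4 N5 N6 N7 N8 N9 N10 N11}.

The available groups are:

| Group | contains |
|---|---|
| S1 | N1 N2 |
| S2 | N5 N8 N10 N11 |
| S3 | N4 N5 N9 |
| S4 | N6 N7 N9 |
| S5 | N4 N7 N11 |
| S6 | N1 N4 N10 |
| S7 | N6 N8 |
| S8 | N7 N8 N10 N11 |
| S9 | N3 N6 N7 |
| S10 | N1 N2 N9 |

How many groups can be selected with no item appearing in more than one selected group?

3

S1, S3, S8 are pairwise disjoint (S1={N1,N2}; S3={N4,N5,N9}; S8={N7,N8,N10,N11}).
Every remaining group overlaps one of these, and no 4 of the listed groups are pairwise disjoint, so 3 is the maximum.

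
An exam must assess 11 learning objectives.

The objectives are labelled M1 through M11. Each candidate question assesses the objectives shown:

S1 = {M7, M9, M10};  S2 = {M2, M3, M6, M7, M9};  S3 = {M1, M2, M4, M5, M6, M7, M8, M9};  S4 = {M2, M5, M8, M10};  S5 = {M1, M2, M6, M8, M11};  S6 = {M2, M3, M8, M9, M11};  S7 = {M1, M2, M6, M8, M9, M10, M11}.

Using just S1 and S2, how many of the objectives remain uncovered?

5

Union of S1, S2 = {M2, M3, M6, M7, M9, M10}.
Not covered: M1, M4, M5, M8, M11 — 5 objectives.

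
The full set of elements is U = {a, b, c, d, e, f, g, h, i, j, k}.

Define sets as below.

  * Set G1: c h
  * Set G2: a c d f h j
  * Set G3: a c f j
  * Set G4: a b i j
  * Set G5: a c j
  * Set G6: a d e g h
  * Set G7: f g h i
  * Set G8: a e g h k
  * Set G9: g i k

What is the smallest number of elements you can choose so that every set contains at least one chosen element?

3

T = {h, j, k} meets every set (each contains at least one member of T), and |T| = 3.
No choice of 2 elements meets every set, so 3 is the minimum.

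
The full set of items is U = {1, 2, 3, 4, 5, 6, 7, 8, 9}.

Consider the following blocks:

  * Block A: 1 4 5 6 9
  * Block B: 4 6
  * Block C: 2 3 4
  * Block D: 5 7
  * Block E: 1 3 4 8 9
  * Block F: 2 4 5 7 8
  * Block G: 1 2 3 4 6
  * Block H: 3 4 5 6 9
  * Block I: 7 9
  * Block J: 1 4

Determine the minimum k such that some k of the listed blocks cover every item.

Take {F, G, H}. Their union is {1, 2, 3, 4, 5, 6, 7, 8, 9}, which is all 9 items.
No 2 of the 10 blocks cover everything (all 45 combinations miss at least one item), so 3 is optimal.

3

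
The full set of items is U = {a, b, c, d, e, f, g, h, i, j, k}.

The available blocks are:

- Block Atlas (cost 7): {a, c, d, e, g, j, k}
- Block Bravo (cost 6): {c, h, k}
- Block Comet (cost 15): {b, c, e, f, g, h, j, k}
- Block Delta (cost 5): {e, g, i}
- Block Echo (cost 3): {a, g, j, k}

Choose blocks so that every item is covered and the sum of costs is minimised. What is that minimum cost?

Atlas, Comet, Delta together cover every item (Atlas ∪ Comet ∪ Delta = {a, b, c, d, e, f, g, h, i, j, k}); total cost 7 + 15 + 5 = 27.
The greedy pick Echo, Atlas, Comet, Delta costs 30; no covering selection beats 27.

27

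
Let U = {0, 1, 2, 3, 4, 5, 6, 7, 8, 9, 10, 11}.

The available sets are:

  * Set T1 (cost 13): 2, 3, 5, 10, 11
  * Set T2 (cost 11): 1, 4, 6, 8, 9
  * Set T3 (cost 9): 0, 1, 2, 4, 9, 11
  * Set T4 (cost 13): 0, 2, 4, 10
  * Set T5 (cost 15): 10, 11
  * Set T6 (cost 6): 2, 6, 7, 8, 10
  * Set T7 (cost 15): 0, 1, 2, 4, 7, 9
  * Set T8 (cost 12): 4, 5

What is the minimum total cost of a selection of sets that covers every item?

T1, T3, T6 together cover every item (T1 ∪ T3 ∪ T6 = {0, 1, 2, 3, 4, 5, 6, 7, 8, 9, 10, 11}); total cost 13 + 9 + 6 = 28.
No covering selection has total cost below 28.

28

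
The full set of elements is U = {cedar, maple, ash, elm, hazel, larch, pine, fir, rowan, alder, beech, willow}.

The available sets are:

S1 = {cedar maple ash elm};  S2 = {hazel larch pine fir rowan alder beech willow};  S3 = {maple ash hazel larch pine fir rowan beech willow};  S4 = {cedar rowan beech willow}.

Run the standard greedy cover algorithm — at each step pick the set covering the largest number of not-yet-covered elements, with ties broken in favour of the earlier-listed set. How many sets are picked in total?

3

Greedy: pick S3 (covers 9 new) → pick S1 (covers 2 new) → pick S2 (covers 1 new). Total picks: 3.
(The true minimum cover uses only 2 sets, so greedy is not optimal here.)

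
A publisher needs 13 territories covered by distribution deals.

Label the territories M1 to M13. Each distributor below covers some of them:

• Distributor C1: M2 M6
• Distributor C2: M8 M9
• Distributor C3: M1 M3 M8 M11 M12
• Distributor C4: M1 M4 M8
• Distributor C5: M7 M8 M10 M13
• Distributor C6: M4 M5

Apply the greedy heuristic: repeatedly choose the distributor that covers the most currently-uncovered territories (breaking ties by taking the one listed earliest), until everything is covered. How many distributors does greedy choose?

Greedy: pick C3 (covers 5 new) → pick C5 (covers 3 new) → pick C1 (covers 2 new) → pick C6 (covers 2 new) → pick C2 (covers 1 new). Total picks: 5.

5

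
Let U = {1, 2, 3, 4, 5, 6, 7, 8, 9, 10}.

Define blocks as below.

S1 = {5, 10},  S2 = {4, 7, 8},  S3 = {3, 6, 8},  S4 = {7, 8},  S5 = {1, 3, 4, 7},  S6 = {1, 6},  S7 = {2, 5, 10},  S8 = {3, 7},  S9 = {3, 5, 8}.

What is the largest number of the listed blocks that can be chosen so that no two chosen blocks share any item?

S6, S7, S8 are pairwise disjoint (S6={1,6}; S7={2,5,10}; S8={3,7}).
Every remaining block overlaps one of these, and no 4 of the listed blocks are pairwise disjoint, so 3 is the maximum.

3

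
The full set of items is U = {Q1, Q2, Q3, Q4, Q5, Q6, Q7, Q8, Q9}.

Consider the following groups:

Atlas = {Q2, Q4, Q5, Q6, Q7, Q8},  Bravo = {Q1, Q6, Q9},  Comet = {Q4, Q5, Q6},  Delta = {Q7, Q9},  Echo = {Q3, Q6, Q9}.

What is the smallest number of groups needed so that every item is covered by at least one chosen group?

3

Atlas and Bravo and Echo together: Atlas ∪ Bravo ∪ Echo = {Q1, Q2, Q3, Q4, Q5, Q6, Q7, Q8, Q9} — every item is covered.
Only Bravo contains Q1, so Bravo is forced; the remaining 6 items need at least 2 more groups (each remaining group adds at most 5) — so at least 3 groups are needed, and 3 is optimal.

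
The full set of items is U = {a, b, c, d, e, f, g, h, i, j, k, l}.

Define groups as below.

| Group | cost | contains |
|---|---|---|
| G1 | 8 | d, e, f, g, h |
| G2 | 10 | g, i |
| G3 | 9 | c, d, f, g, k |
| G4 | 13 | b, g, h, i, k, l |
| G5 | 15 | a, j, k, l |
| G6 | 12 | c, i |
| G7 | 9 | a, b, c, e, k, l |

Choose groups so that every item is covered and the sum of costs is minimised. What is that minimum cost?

42

G1, G2, G5, G7 together cover every item (G1 ∪ G2 ∪ G5 ∪ G7 = {a, b, c, d, e, f, g, h, i, j, k, l}); total cost 8 + 10 + 15 + 9 = 42.
No covering selection has total cost below 42.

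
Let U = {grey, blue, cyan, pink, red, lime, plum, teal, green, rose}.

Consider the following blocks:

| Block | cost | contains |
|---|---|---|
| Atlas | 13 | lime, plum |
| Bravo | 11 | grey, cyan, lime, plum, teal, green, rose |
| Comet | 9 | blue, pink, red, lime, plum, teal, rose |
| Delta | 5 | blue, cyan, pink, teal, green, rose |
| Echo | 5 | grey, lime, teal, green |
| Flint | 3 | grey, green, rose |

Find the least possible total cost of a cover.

Comet, Delta, Flint together cover every element (Comet ∪ Delta ∪ Flint = {grey, blue, cyan, pink, red, lime, plum, teal, green, rose}); total cost 9 + 5 + 3 = 17.
The greedy pick Delta, Echo, Comet costs 19; no covering selection beats 17.

17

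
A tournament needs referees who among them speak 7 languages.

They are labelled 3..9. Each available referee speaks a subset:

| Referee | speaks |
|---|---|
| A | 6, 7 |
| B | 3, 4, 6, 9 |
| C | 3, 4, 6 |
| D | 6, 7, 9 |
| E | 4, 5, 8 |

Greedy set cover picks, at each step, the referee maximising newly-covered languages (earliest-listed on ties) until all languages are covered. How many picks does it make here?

Greedy: pick B (covers 4 new) → pick E (covers 2 new) → pick A (covers 1 new). Total picks: 3.

3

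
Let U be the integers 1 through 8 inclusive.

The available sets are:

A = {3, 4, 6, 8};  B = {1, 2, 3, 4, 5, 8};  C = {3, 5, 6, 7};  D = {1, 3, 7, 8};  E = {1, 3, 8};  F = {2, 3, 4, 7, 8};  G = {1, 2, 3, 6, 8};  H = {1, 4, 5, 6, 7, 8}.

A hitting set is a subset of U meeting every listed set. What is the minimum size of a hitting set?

T = {3, 7} meets every set (each contains at least one member of T), and |T| = 2.
No single element lies in every set, so at least 2 are needed and 2 is optimal.

2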